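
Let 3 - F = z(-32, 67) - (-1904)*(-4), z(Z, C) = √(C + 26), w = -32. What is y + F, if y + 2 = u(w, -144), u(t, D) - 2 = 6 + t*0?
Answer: 7625 - √93 ≈ 7615.4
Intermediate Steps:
z(Z, C) = √(26 + C)
u(t, D) = 8 (u(t, D) = 2 + (6 + t*0) = 2 + (6 + 0) = 2 + 6 = 8)
F = 7619 - √93 (F = 3 - (√(26 + 67) - (-1904)*(-4)) = 3 - (√93 - 1*7616) = 3 - (√93 - 7616) = 3 - (-7616 + √93) = 3 + (7616 - √93) = 7619 - √93 ≈ 7609.4)
y = 6 (y = -2 + 8 = 6)
y + F = 6 + (7619 - √93) = 7625 - √93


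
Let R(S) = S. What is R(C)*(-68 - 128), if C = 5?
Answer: -980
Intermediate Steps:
R(C)*(-68 - 128) = 5*(-68 - 128) = 5*(-196) = -980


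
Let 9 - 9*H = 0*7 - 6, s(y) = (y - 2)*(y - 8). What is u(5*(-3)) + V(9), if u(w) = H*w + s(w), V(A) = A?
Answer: 375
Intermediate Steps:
s(y) = (-8 + y)*(-2 + y) (s(y) = (-2 + y)*(-8 + y) = (-8 + y)*(-2 + y))
H = 5/3 (H = 1 - (0*7 - 6)/9 = 1 - (0 - 6)/9 = 1 - ⅑*(-6) = 1 + ⅔ = 5/3 ≈ 1.6667)
u(w) = 16 + w² - 25*w/3 (u(w) = 5*w/3 + (16 + w² - 10*w) = 16 + w² - 25*w/3)
u(5*(-3)) + V(9) = (16 + (5*(-3))² - 125*(-3)/3) + 9 = (16 + (-15)² - 25/3*(-15)) + 9 = (16 + 225 + 125) + 9 = 366 + 9 = 375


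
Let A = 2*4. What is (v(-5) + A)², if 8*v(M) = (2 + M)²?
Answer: 5329/64 ≈ 83.266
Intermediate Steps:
v(M) = (2 + M)²/8
A = 8
(v(-5) + A)² = ((2 - 5)²/8 + 8)² = ((⅛)*(-3)² + 8)² = ((⅛)*9 + 8)² = (9/8 + 8)² = (73/8)² = 5329/64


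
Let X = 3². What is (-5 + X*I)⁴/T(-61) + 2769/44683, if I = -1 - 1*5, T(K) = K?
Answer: -541439872654/2725663 ≈ -1.9865e+5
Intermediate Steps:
X = 9
I = -6 (I = -1 - 5 = -6)
(-5 + X*I)⁴/T(-61) + 2769/44683 = (-5 + 9*(-6))⁴/(-61) + 2769/44683 = (-5 - 54)⁴*(-1/61) + 2769*(1/44683) = (-59)⁴*(-1/61) + 2769/44683 = 12117361*(-1/61) + 2769/44683 = -12117361/61 + 2769/44683 = -541439872654/2725663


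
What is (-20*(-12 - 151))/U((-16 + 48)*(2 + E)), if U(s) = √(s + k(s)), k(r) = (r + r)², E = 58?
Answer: 163*√230430/92172 ≈ 0.84890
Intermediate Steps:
k(r) = 4*r² (k(r) = (2*r)² = 4*r²)
U(s) = √(s + 4*s²)
(-20*(-12 - 151))/U((-16 + 48)*(2 + E)) = (-20*(-12 - 151))/(√(((-16 + 48)*(2 + 58))*(1 + 4*((-16 + 48)*(2 + 58))))) = (-20*(-163))/(√((32*60)*(1 + 4*(32*60)))) = 3260/(√(1920*(1 + 4*1920))) = 3260/(√(1920*(1 + 7680))) = 3260/(√(1920*7681)) = 3260/(√14747520) = 3260/((8*√230430)) = 3260*(√230430/1843440) = 163*√230430/92172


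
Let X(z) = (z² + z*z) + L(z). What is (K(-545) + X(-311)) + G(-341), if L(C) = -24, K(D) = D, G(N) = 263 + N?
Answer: 192795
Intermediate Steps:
X(z) = -24 + 2*z² (X(z) = (z² + z*z) - 24 = (z² + z²) - 24 = 2*z² - 24 = -24 + 2*z²)
(K(-545) + X(-311)) + G(-341) = (-545 + (-24 + 2*(-311)²)) + (263 - 341) = (-545 + (-24 + 2*96721)) - 78 = (-545 + (-24 + 193442)) - 78 = (-545 + 193418) - 78 = 192873 - 78 = 192795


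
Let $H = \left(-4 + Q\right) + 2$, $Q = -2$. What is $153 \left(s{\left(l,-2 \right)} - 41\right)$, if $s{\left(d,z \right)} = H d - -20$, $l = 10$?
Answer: $-9333$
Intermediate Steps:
$H = -4$ ($H = \left(-4 - 2\right) + 2 = -6 + 2 = -4$)
$s{\left(d,z \right)} = 20 - 4 d$ ($s{\left(d,z \right)} = - 4 d - -20 = - 4 d + 20 = 20 - 4 d$)
$153 \left(s{\left(l,-2 \right)} - 41\right) = 153 \left(\left(20 - 40\right) - 41\right) = 153 \left(-20 - 41\right) = 153 \left(-61\right) = -9333$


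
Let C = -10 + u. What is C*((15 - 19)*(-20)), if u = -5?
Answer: -1200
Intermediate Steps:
C = -15 (C = -10 - 5 = -15)
C*((15 - 19)*(-20)) = -15*(15 - 19)*(-20) = -(-60)*(-20) = -15*80 = -1200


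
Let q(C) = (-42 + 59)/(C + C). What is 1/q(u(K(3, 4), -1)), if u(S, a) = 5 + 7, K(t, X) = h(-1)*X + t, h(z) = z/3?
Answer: 24/17 ≈ 1.4118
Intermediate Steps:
h(z) = z/3 (h(z) = z*(⅓) = z/3)
K(t, X) = t - X/3 (K(t, X) = ((⅓)*(-1))*X + t = -X/3 + t = t - X/3)
u(S, a) = 12
q(C) = 17/(2*C) (q(C) = 17/((2*C)) = 17*(1/(2*C)) = 17/(2*C))
1/q(u(K(3, 4), -1)) = 1/((17/2)/12) = 1/((17/2)*(1/12)) = 1/(17/24) = 24/17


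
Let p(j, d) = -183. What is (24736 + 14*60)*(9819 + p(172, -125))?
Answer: 246450336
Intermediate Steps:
(24736 + 14*60)*(9819 + p(172, -125)) = (24736 + 14*60)*(9819 - 183) = (24736 + 840)*9636 = 25576*9636 = 246450336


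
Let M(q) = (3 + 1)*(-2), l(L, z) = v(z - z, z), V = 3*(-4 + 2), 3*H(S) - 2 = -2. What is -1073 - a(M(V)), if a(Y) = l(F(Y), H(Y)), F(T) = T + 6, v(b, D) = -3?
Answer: -1070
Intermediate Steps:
H(S) = 0 (H(S) = ⅔ + (⅓)*(-2) = ⅔ - ⅔ = 0)
F(T) = 6 + T
V = -6 (V = 3*(-2) = -6)
l(L, z) = -3
M(q) = -8 (M(q) = 4*(-2) = -8)
a(Y) = -3
-1073 - a(M(V)) = -1073 - 1*(-3) = -1073 + 3 = -1070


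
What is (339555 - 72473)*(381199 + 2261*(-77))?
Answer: 55313216364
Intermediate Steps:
(339555 - 72473)*(381199 + 2261*(-77)) = 267082*(381199 - 174097) = 267082*207102 = 55313216364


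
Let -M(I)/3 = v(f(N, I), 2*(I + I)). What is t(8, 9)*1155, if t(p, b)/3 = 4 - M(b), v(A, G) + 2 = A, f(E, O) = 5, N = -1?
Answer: 45045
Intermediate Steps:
v(A, G) = -2 + A
M(I) = -9 (M(I) = -3*(-2 + 5) = -3*3 = -9)
t(p, b) = 39 (t(p, b) = 3*(4 - 1*(-9)) = 3*(4 + 9) = 3*13 = 39)
t(8, 9)*1155 = 39*1155 = 45045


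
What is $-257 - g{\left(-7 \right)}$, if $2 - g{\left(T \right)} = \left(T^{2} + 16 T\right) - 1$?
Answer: $-323$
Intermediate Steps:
$g{\left(T \right)} = 3 - T^{2} - 16 T$ ($g{\left(T \right)} = 2 - \left(\left(T^{2} + 16 T\right) - 1\right) = 2 - \left(-1 + T^{2} + 16 T\right) = 3 - T^{2} - 16 T$)
$-257 - g{\left(-7 \right)} = -257 - \left(3 - \left(-7\right)^{2} - -112\right) = -257 - \left(3 - 49 + 112\right) = -257 - 66 = -323$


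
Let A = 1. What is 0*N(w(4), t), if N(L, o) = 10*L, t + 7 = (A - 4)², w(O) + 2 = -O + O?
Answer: 0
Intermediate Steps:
w(O) = -2 (w(O) = -2 + (-O + O) = -2 + 0 = -2)
t = 2 (t = -7 + (1 - 4)² = -7 + (-3)² = -7 + 9 = 2)
0*N(w(4), t) = 0*(10*(-2)) = 0*(-20) = 0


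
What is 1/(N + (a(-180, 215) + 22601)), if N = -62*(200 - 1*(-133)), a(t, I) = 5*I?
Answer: 1/3030 ≈ 0.00033003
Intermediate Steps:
N = -20646 (N = -62*(200 + 133) = -62*333 = -20646)
1/(N + (a(-180, 215) + 22601)) = 1/(-20646 + (5*215 + 22601)) = 1/(-20646 + (1075 + 22601)) = 1/(-20646 + 23676) = 1/3030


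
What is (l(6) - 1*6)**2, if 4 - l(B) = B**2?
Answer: 1444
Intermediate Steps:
l(B) = 4 - B**2
(l(6) - 1*6)**2 = ((4 - 1*6**2) - 1*6)**2 = ((4 - 1*36) - 6)**2 = ((4 - 36) - 6)**2 = (-32 - 6)**2 = (-38)**2 = 1444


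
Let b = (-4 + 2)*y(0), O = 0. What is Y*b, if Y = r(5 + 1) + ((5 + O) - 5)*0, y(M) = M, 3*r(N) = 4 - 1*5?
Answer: 0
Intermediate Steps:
r(N) = -⅓ (r(N) = (4 - 1*5)/3 = (4 - 5)/3 = (⅓)*(-1) = -⅓)
b = 0 (b = (-4 + 2)*0 = -2*0 = 0)
Y = -⅓ (Y = -⅓ + ((5 + 0) - 5)*0 = -⅓ + (5 - 5)*0 = -⅓ + 0*0 = -⅓ + 0 = -⅓ ≈ -0.33333)
Y*b = -⅓*0 = 0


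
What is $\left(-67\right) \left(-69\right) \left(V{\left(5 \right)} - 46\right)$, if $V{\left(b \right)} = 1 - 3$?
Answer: $-221904$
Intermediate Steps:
$V{\left(b \right)} = -2$ ($V{\left(b \right)} = 1 - 3 = -2$)
$\left(-67\right) \left(-69\right) \left(V{\left(5 \right)} - 46\right) = \left(-67\right) \left(-69\right) \left(-2 - 46\right) = 4623 \left(-2 - 46\right) = 4623 \left(-48\right) = -221904$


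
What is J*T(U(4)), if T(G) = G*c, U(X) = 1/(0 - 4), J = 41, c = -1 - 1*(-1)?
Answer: 0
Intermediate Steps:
c = 0 (c = -1 + 1 = 0)
U(X) = -1/4 (U(X) = 1/(-4) = -1/4)
T(G) = 0 (T(G) = G*0 = 0)
J*T(U(4)) = 41*0 = 0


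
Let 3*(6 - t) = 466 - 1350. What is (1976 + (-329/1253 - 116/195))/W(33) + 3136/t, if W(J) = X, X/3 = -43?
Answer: -9912087821/2030737995 ≈ -4.8810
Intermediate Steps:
X = -129 (X = 3*(-43) = -129)
t = 902/3 (t = 6 - (466 - 1350)/3 = 6 - ⅓*(-884) = 6 + 884/3 = 902/3 ≈ 300.67)
W(J) = -129
(1976 + (-329/1253 - 116/195))/W(33) + 3136/t = (1976 + (-329/1253 - 116/195))/(-129) + 3136/(902/3) = (1976 + (-329*1/1253 - 116*1/195))*(-1/129) + 3136*(3/902) = (1976 + (-47/179 - 116/195))*(-1/129) + 4704/451 = (1976 - 29929/34905)*(-1/129) + 4704/451 = (68942351/34905)*(-1/129) + 4704/451 = -68942351/4502745 + 4704/451 = -9912087821/2030737995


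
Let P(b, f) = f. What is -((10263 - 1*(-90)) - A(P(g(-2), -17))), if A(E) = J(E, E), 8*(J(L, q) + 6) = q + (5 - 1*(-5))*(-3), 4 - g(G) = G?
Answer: -82919/8 ≈ -10365.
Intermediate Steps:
g(G) = 4 - G
J(L, q) = -39/4 + q/8 (J(L, q) = -6 + (q + (5 - 1*(-5))*(-3))/8 = -6 + (q + (5 + 5)*(-3))/8 = -6 + (q + 10*(-3))/8 = -6 + (q - 30)/8 = -6 + (-30 + q)/8 = -6 + (-15/4 + q/8) = -39/4 + q/8)
A(E) = -39/4 + E/8
-((10263 - 1*(-90)) - A(P(g(-2), -17))) = -((10263 - 1*(-90)) - (-39/4 + (⅛)*(-17))) = -((10263 + 90) - (-39/4 - 17/8)) = -(10353 - 1*(-95/8)) = -(10353 + 95/8) = -1*82919/8 = -82919/8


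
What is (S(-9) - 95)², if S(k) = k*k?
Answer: 196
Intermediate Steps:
S(k) = k²
(S(-9) - 95)² = ((-9)² - 95)² = (81 - 95)² = (-14)² = 196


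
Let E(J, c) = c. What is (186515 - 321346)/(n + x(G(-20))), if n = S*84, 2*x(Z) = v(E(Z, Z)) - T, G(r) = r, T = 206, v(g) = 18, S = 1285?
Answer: -134831/107846 ≈ -1.2502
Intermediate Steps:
x(Z) = -94 (x(Z) = (18 - 1*206)/2 = (18 - 206)/2 = (1/2)*(-188) = -94)
n = 107940 (n = 1285*84 = 107940)
(186515 - 321346)/(n + x(G(-20))) = (186515 - 321346)/(107940 - 94) = -134831/107846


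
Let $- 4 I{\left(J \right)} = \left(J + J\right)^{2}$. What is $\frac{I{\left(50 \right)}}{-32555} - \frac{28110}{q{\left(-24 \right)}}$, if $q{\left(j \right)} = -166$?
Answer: $\frac{91553605}{540413} \approx 169.41$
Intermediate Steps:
$I{\left(J \right)} = - J^{2}$ ($I{\left(J \right)} = - \frac{\left(J + J\right)^{2}}{4} = - \frac{\left(2 J\right)^{2}}{4} = - \frac{4 J^{2}}{4} = - J^{2}$)
$\frac{I{\left(50 \right)}}{-32555} - \frac{28110}{q{\left(-24 \right)}} = \frac{\left(-1\right) 50^{2}}{-32555} - \frac{28110}{-166} = \left(-1\right) 2500 \left(- \frac{1}{32555}\right) - - \frac{14055}{83} = \left(-2500\right) \left(- \frac{1}{32555}\right) + \frac{14055}{83} = \frac{500}{6511} + \frac{14055}{83} = \frac{91553605}{540413}$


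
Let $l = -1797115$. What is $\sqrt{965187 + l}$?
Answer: $2 i \sqrt{207982} \approx 912.1 i$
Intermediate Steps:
$\sqrt{965187 + l} = \sqrt{965187 - 1797115} = \sqrt{-831928} = 2 i \sqrt{207982}$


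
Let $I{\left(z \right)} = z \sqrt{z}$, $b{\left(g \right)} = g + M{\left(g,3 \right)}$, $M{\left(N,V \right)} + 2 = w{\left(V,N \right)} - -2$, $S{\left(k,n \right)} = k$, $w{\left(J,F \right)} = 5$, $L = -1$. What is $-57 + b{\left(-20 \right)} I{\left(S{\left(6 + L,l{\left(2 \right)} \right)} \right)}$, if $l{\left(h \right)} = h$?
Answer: $-57 - 75 \sqrt{5} \approx -224.71$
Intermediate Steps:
$M{\left(N,V \right)} = 5$ ($M{\left(N,V \right)} = -2 + \left(5 - -2\right) = -2 + \left(5 + 2\right) = -2 + 7 = 5$)
$b{\left(g \right)} = 5 + g$ ($b{\left(g \right)} = g + 5 = 5 + g$)
$I{\left(z \right)} = z^{\frac{3}{2}}$
$-57 + b{\left(-20 \right)} I{\left(S{\left(6 + L,l{\left(2 \right)} \right)} \right)} = -57 + \left(5 - 20\right) \left(6 - 1\right)^{\frac{3}{2}} = -57 - 15 \cdot 5^{\frac{3}{2}} = -57 - 15 \cdot 5 \sqrt{5} = -57 - 75 \sqrt{5}$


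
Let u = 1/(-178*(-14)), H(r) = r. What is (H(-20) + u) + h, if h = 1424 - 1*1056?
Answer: 867217/2492 ≈ 348.00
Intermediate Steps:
h = 368 (h = 1424 - 1056 = 368)
u = 1/2492 ≈ 0.00040128
(H(-20) + u) + h = (-20 + 1/2492) + 368 = -49839/2492 + 368 = 867217/2492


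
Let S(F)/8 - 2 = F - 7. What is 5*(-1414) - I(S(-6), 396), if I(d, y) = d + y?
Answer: -7378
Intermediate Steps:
S(F) = -40 + 8*F (S(F) = 16 + 8*(F - 7) = 16 + 8*(-7 + F) = 16 + (-56 + 8*F) = -40 + 8*F)
5*(-1414) - I(S(-6), 396) = 5*(-1414) - ((-40 + 8*(-6)) + 396) = -7070 - ((-40 - 48) + 396) = -7070 - (-88 + 396) = -7070 - 1*308 = -7070 - 308 = -7378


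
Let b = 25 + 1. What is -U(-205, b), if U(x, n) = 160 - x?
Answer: -365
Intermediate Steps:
b = 26
-U(-205, b) = -(160 - 1*(-205)) = -(160 + 205) = -1*365 = -365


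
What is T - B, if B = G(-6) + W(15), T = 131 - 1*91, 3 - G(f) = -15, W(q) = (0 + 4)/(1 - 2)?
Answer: 26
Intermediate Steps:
W(q) = -4 (W(q) = 4/(-1) = 4*(-1) = -4)
G(f) = 18 (G(f) = 3 - 1*(-15) = 3 + 15 = 18)
T = 40 (T = 131 - 91 = 40)
B = 14 (B = 18 - 4 = 14)
T - B = 40 - 1*14 = 40 - 14 = 26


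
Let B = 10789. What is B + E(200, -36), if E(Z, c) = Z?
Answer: 10989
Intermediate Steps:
B + E(200, -36) = 10789 + 200 = 10989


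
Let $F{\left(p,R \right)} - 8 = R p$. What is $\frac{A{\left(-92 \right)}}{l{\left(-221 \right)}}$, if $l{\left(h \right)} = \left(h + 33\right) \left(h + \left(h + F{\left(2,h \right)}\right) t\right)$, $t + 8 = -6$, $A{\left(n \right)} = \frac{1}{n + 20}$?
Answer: $\frac{1}{121133664} \approx 8.2553 \cdot 10^{-9}$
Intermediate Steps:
$A{\left(n \right)} = \frac{1}{20 + n}$
$t = -14$ ($t = -8 - 6 = -14$)
$F{\left(p,R \right)} = 8 + R p$
$l{\left(h \right)} = \left(-112 - 41 h\right) \left(33 + h\right)$ ($l{\left(h \right)} = \left(h + 33\right) \left(h + \left(h + \left(8 + h 2\right)\right) \left(-14\right)\right) = \left(33 + h\right) \left(h + \left(h + \left(8 + 2 h\right)\right) \left(-14\right)\right) = \left(33 + h\right) \left(h + \left(8 + 3 h\right) \left(-14\right)\right) = \left(33 + h\right) \left(h - \left(112 + 42 h\right)\right) = \left(33 + h\right) \left(-112 - 41 h\right) = \left(-112 - 41 h\right) \left(33 + h\right)$)
$\frac{A{\left(-92 \right)}}{l{\left(-221 \right)}} = \frac{1}{\left(20 - 92\right) \left(-3696 - -323765 - 41 \left(-221\right)^{2}\right)} = \frac{1}{\left(-72\right) \left(-3696 + 323765 - 2002481\right)} = - \frac{1}{72 \left(-3696 + 323765 - 2002481\right)} = - \frac{1}{72 \left(-1682412\right)} = \left(- \frac{1}{72}\right) \left(- \frac{1}{1682412}\right) = \frac{1}{121133664}$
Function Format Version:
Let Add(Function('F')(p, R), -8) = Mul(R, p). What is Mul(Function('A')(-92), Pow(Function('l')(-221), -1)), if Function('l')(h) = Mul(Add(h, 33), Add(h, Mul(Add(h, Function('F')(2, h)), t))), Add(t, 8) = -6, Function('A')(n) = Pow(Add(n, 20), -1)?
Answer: Rational(1, 121133664) ≈ 8.2553e-9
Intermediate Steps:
Function('A')(n) = Pow(Add(20, n), -1)
t = -14 (t = Add(-8, -6) = -14)
Function('F')(p, R) = Add(8, Mul(R, p))
Function('l')(h) = Mul(Add(-112, Mul(-41, h)), Add(33, h)) (Function('l')(h) = Mul(Add(h, 33), Add(h, Mul(Add(h, Add(8, Mul(h, 2))), -14))) = Mul(Add(33, h), Add(h, Mul(Add(h, Add(8, Mul(2, h))), -14))) = Mul(Add(33, h), Add(h, Mul(Add(8, Mul(3, h)), -14))) = Mul(Add(33, h), Add(h, Add(-112, Mul(-42, h)))) = Mul(Add(33, h), Add(-112, Mul(-41, h))) = Mul(Add(-112, Mul(-41, h)), Add(33, h)))
Mul(Function('A')(-92), Pow(Function('l')(-221), -1)) = Mul(Pow(Add(20, -92), -1), Pow(Add(-3696, Mul(-1465, -221), Mul(-41, Pow(-221, 2))), -1)) = Mul(Pow(-72, -1), Pow(Add(-3696, 323765, Mul(-41, 48841)), -1)) = Mul(Rational(-1, 72), Pow(Add(-3696, 323765, -2002481), -1)) = Mul(Rational(-1, 72), Pow(-1682412, -1)) = Mul(Rational(-1, 72), Rational(-1, 1682412)) = Rational(1, 121133664)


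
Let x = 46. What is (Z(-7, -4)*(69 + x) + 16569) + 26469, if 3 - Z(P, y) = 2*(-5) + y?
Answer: 44993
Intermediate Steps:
Z(P, y) = 13 - y (Z(P, y) = 3 - (2*(-5) + y) = 3 - (-10 + y) = 3 + (10 - y) = 13 - y)
(Z(-7, -4)*(69 + x) + 16569) + 26469 = ((13 - 1*(-4))*(69 + 46) + 16569) + 26469 = ((13 + 4)*115 + 16569) + 26469 = (17*115 + 16569) + 26469 = (1955 + 16569) + 26469 = 18524 + 26469 = 44993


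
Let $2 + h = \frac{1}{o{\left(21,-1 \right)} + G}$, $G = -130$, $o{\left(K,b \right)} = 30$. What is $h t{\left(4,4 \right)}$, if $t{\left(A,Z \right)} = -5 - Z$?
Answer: $\frac{1809}{100} \approx 18.09$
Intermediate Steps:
$h = - \frac{201}{100}$ ($h = -2 + \frac{1}{30 - 130} = -2 + \frac{1}{-100} = -2 - \frac{1}{100} = - \frac{201}{100} \approx -2.01$)
$h t{\left(4,4 \right)} = - \frac{201 \left(-5 - 4\right)}{100} = \left(- \frac{201}{100}\right) \left(-9\right) = \frac{1809}{100}$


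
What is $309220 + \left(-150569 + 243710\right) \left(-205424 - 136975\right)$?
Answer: $-31891076039$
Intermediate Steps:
$309220 + \left(-150569 + 243710\right) \left(-205424 - 136975\right) = 309220 + 93141 \left(-342399\right) = 309220 - 31891385259 = -31891076039$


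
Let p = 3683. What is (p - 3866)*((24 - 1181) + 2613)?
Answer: -266448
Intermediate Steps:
(p - 3866)*((24 - 1181) + 2613) = (3683 - 3866)*((24 - 1181) + 2613) = -183*(-1157 + 2613) = -183*1456 = -266448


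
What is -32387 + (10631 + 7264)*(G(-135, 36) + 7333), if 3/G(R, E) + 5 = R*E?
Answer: 127649462767/973 ≈ 1.3119e+8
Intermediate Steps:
G(R, E) = 3/(-5 + E*R) (G(R, E) = 3/(-5 + R*E) = 3/(-5 + E*R))
-32387 + (10631 + 7264)*(G(-135, 36) + 7333) = -32387 + (10631 + 7264)*(3/(-5 + 36*(-135)) + 7333) = -32387 + 17895*(3/(-5 - 4860) + 7333) = -32387 + 17895*(3/(-4865) + 7333) = -32387 + 17895*(3*(-1/4865) + 7333) = -32387 + 17895*(-3/4865 + 7333) = -32387 + 17895*(35675042/4865) = -32387 + 127680975318/973 = 127649462767/973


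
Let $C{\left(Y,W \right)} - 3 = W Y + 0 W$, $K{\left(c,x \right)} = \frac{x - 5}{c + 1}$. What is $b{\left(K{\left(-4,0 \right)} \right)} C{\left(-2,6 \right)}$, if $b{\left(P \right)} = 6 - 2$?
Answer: $-36$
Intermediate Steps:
$K{\left(c,x \right)} = \frac{-5 + x}{1 + c}$
$b{\left(P \right)} = 4$ ($b{\left(P \right)} = 6 - 2 = 4$)
$C{\left(Y,W \right)} = 3 + W Y$ ($C{\left(Y,W \right)} = 3 + \left(W Y + 0 W\right) = 3 + \left(W Y + 0\right) = 3 + W Y$)
$b{\left(K{\left(-4,0 \right)} \right)} C{\left(-2,6 \right)} = 4 \left(3 + 6 \left(-2\right)\right) = 4 \left(3 - 12\right) = 4 \left(-9\right) = -36$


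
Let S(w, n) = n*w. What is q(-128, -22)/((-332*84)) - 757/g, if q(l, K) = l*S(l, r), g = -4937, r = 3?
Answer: -4615671/2868397 ≈ -1.6091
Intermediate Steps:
q(l, K) = 3*l**2 (q(l, K) = l*(3*l) = 3*l**2)
q(-128, -22)/((-332*84)) - 757/g = (3*(-128)**2)/((-332*84)) - 757/(-4937) = (3*16384)/(-27888) - 757*(-1/4937) = 49152*(-1/27888) + 757/4937 = -1024/581 + 757/4937 = -4615671/2868397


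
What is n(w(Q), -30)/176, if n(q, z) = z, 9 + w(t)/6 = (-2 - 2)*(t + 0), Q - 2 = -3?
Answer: -15/88 ≈ -0.17045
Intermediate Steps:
Q = -1 (Q = 2 - 3 = -1)
w(t) = -54 - 24*t (w(t) = -54 + 6*((-2 - 2)*(t + 0)) = -54 + 6*(-4*t) = -54 - 24*t)
n(w(Q), -30)/176 = -30/176 = -30*1/176 = -15/88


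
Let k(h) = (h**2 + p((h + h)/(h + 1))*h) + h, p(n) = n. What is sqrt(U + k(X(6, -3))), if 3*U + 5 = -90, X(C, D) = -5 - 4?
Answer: sqrt(723)/6 ≈ 4.4814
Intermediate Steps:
X(C, D) = -9
U = -95/3 (U = -5/3 + (1/3)*(-90) = -5/3 - 30 = -95/3 ≈ -31.667)
k(h) = h + h**2 + 2*h**2/(1 + h) (k(h) = (h**2 + ((h + h)/(h + 1))*h) + h = (h**2 + ((2*h)/(1 + h))*h) + h = (h**2 + (2*h/(1 + h))*h) + h = (h**2 + 2*h**2/(1 + h)) + h = h + h**2 + 2*h**2/(1 + h))
sqrt(U + k(X(6, -3))) = sqrt(-95/3 - 9*((1 - 9)**2 + 2*(-9))/(1 - 9)) = sqrt(-95/3 - 9*((-8)**2 - 18)/(-8)) = sqrt(-95/3 - 9*(-1/8)*(64 - 18)) = sqrt(-95/3 - 9*(-1/8)*46) = sqrt(-95/3 + 207/4) = sqrt(241/12) = sqrt(723)/6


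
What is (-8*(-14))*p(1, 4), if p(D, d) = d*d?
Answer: 1792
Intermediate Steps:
p(D, d) = d²
(-8*(-14))*p(1, 4) = -8*(-14)*4² = 112*16 = 1792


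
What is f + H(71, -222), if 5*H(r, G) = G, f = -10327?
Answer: -51857/5 ≈ -10371.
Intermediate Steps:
H(r, G) = G/5
f + H(71, -222) = -10327 + (⅕)*(-222) = -10327 - 222/5 = -51857/5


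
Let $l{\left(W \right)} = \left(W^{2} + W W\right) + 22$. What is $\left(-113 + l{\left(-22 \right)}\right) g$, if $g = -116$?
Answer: $-101732$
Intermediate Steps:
$l{\left(W \right)} = 22 + 2 W^{2}$ ($l{\left(W \right)} = \left(W^{2} + W^{2}\right) + 22 = 2 W^{2} + 22 = 22 + 2 W^{2}$)
$\left(-113 + l{\left(-22 \right)}\right) g = \left(-113 + \left(22 + 2 \left(-22\right)^{2}\right)\right) \left(-116\right) = \left(-113 + \left(22 + 2 \cdot 484\right)\right) \left(-116\right) = \left(-113 + \left(22 + 968\right)\right) \left(-116\right) = \left(-113 + 990\right) \left(-116\right) = 877 \left(-116\right) = -101732$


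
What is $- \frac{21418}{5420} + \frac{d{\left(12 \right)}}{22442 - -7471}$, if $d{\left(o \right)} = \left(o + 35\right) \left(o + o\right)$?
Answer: $- \frac{105760479}{27021410} \approx -3.914$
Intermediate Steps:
$d{\left(o \right)} = 2 o \left(35 + o\right)$ ($d{\left(o \right)} = \left(35 + o\right) 2 o = 2 o \left(35 + o\right)$)
$- \frac{21418}{5420} + \frac{d{\left(12 \right)}}{22442 - -7471} = - \frac{21418}{5420} + \frac{2 \cdot 12 \left(35 + 12\right)}{22442 - -7471} = \left(-21418\right) \frac{1}{5420} + \frac{2 \cdot 12 \cdot 47}{22442 + 7471} = - \frac{10709}{2710} + \frac{1128}{29913} = - \frac{10709}{2710} + 1128 \cdot \frac{1}{29913} = - \frac{10709}{2710} + \frac{376}{9971} = - \frac{105760479}{27021410}$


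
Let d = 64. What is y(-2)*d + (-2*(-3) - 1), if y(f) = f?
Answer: -123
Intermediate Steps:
y(-2)*d + (-2*(-3) - 1) = -2*64 + (-2*(-3) - 1) = -128 + (6 - 1) = -128 + 5 = -123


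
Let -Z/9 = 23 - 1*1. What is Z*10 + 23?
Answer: -1957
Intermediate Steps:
Z = -198 (Z = -9*(23 - 1*1) = -9*(23 - 1) = -9*22 = -198)
Z*10 + 23 = -198*10 + 23 = -1980 + 23 = -1957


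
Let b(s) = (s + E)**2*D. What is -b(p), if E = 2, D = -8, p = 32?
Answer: 9248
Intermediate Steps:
b(s) = -8*(2 + s)**2 (b(s) = (s + 2)**2*(-8) = (2 + s)**2*(-8) = -8*(2 + s)**2)
-b(p) = -(-8)*(2 + 32)**2 = -(-8)*34**2 = -(-8)*1156 = -1*(-9248) = 9248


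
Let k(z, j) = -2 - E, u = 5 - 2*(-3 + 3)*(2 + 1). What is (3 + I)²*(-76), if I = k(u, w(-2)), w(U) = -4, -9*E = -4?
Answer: -1900/81 ≈ -23.457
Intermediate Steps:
E = 4/9 (E = -⅑*(-4) = 4/9 ≈ 0.44444)
u = 5 (u = 5 - 0*3 = 5 - 2*0 = 5 + 0 = 5)
k(z, j) = -22/9 (k(z, j) = -2 - 1*4/9 = -2 - 4/9 = -22/9)
I = -22/9 ≈ -2.4444
(3 + I)²*(-76) = (3 - 22/9)²*(-76) = (5/9)²*(-76) = (25/81)*(-76) = -1900/81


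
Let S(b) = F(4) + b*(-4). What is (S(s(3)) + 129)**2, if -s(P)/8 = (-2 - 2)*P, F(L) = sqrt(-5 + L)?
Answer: (255 - I)**2 ≈ 65024.0 - 510.0*I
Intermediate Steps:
s(P) = 32*P (s(P) = -8*(-2 - 2)*P = -(-32)*P = 32*P)
S(b) = I - 4*b (S(b) = sqrt(-5 + 4) + b*(-4) = sqrt(-1) - 4*b = I - 4*b)
(S(s(3)) + 129)**2 = ((I - 128*3) + 129)**2 = ((I - 4*96) + 129)**2 = ((I - 384) + 129)**2 = ((-384 + I) + 129)**2 = (-255 + I)**2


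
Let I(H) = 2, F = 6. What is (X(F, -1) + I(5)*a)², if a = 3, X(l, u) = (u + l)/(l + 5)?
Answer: 5041/121 ≈ 41.661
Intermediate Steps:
X(l, u) = (l + u)/(5 + l)
(X(F, -1) + I(5)*a)² = ((6 - 1)/(5 + 6) + 2*3)² = (5/11 + 6)² = (71/11)² = 5041/121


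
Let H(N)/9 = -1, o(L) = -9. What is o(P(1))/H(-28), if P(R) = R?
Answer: 1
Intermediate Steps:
H(N) = -9 (H(N) = 9*(-1) = -9)
o(P(1))/H(-28) = -9/(-9) = -9*(-⅑) = 1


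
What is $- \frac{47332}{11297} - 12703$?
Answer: $- \frac{143553123}{11297} \approx -12707.0$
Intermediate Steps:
$- \frac{47332}{11297} - 12703 = - \frac{143553123}{11297}$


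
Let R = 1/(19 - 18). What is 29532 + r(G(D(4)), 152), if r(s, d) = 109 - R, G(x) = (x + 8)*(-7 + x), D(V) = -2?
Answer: 29640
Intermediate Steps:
G(x) = (-7 + x)*(8 + x) (G(x) = (8 + x)*(-7 + x) = (-7 + x)*(8 + x))
R = 1 (R = 1/1 = 1)
r(s, d) = 108 (r(s, d) = 109 - 1*1 = 109 - 1 = 108)
29532 + r(G(D(4)), 152) = 29532 + 108 = 29640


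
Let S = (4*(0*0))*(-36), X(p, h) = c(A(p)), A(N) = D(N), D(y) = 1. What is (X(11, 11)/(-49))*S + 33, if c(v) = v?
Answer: 33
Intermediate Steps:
A(N) = 1
X(p, h) = 1
S = 0 (S = (4*0)*(-36) = 0*(-36) = 0)
(X(11, 11)/(-49))*S + 33 = (1/(-49))*0 + 33 = (1*(-1/49))*0 + 33 = -1/49*0 + 33 = 0 + 33 = 33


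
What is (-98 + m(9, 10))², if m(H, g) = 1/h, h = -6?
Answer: 346921/36 ≈ 9636.7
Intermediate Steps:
m(H, g) = -⅙ (m(H, g) = 1/(-6) = -⅙)
(-98 + m(9, 10))² = (-98 - ⅙)² = (-589/6)² = 346921/36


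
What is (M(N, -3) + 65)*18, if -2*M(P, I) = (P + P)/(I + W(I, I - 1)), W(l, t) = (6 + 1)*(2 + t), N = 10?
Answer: 20070/17 ≈ 1180.6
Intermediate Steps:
W(l, t) = 14 + 7*t (W(l, t) = 7*(2 + t) = 14 + 7*t)
M(P, I) = -P/(7 + 8*I) (M(P, I) = -(P + P)/(2*(I + (14 + 7*(I - 1)))) = -2*P/(2*(I + (14 + 7*(-1 + I)))) = -2*P/(2*(I + (14 + (-7 + 7*I)))) = -2*P/(2*(I + (7 + 7*I))) = -2*P/(2*(7 + 8*I)) = -P/(7 + 8*I))
(M(N, -3) + 65)*18 = (-1*10/(7 + 8*(-3)) + 65)*18 = (-1*10/(7 - 24) + 65)*18 = (-1*10/(-17) + 65)*18 = (-1*10*(-1/17) + 65)*18 = (10/17 + 65)*18 = (1115/17)*18 = 20070/17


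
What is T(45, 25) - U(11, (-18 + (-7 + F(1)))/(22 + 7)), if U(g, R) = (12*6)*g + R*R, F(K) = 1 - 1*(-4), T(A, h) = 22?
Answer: -647970/841 ≈ -770.48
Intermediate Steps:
F(K) = 5 (F(K) = 1 + 4 = 5)
U(g, R) = R² + 72*g (U(g, R) = 72*g + R² = R² + 72*g)
T(45, 25) - U(11, (-18 + (-7 + F(1)))/(22 + 7)) = 22 - (((-18 + (-7 + 5))/(22 + 7))² + 72*11) = 22 - (((-18 - 2)/29)² + 792) = 22 - ((-20*1/29)² + 792) = 22 - ((-20/29)² + 792) = 22 - (400/841 + 792) = 22 - 1*666472/841 = 22 - 666472/841 = -647970/841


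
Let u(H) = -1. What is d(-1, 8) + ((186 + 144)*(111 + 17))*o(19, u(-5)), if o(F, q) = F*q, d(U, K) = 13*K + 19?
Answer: -802437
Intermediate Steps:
d(U, K) = 19 + 13*K
d(-1, 8) + ((186 + 144)*(111 + 17))*o(19, u(-5)) = (19 + 13*8) + ((186 + 144)*(111 + 17))*(19*(-1)) = (19 + 104) + (330*128)*(-19) = 123 + 42240*(-19) = 123 - 802560 = -802437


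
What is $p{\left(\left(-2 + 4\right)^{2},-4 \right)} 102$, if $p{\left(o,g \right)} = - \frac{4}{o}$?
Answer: $-102$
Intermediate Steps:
$p{\left(\left(-2 + 4\right)^{2},-4 \right)} 102 = - \frac{4}{\left(-2 + 4\right)^{2}} \cdot 102 = - \frac{4}{2^{2}} \cdot 102 = - \frac{4}{4} \cdot 102 = \left(-4\right) \frac{1}{4} \cdot 102 = \left(-1\right) 102 = -102$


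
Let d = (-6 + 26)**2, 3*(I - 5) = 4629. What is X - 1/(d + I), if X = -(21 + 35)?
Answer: -109089/1948 ≈ -56.000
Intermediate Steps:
I = 1548 (I = 5 + (1/3)*4629 = 5 + 1543 = 1548)
X = -56 (X = -1*56 = -56)
d = 400 (d = 20**2 = 400)
X - 1/(d + I) = -56 - 1/(400 + 1548) = -56 - 1/1948 = -109089/1948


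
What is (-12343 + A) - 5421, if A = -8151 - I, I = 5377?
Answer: -31292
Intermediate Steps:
A = -13528 (A = -8151 - 1*5377 = -8151 - 5377 = -13528)
(-12343 + A) - 5421 = (-12343 - 13528) - 5421 = -25871 - 5421 = -31292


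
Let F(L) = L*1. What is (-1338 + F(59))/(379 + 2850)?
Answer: -1279/3229 ≈ -0.39610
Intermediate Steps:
F(L) = L
(-1338 + F(59))/(379 + 2850) = (-1338 + 59)/(379 + 2850) = -1279/3229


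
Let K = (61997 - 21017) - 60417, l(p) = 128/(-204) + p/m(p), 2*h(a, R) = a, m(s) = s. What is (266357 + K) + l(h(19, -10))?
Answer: 12592939/51 ≈ 2.4692e+5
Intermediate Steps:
h(a, R) = a/2
l(p) = 19/51 (l(p) = 128/(-204) + p/p = 128*(-1/204) + 1 = -32/51 + 1 = 19/51)
K = -19437 (K = 40980 - 60417 = -19437)
(266357 + K) + l(h(19, -10)) = (266357 - 19437) + 19/51 = 246920 + 19/51 = 12592939/51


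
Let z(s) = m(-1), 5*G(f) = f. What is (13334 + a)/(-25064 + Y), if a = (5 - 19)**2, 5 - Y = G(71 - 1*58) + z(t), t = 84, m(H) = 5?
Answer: -67650/125333 ≈ -0.53976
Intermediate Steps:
G(f) = f/5
z(s) = 5
Y = -13/5 (Y = 5 - ((71 - 1*58)/5 + 5) = 5 - ((71 - 58)/5 + 5) = 5 - ((1/5)*13 + 5) = 5 - (13/5 + 5) = 5 - 1*38/5 = 5 - 38/5 = -13/5 ≈ -2.6000)
a = 196 (a = (-14)**2 = 196)
(13334 + a)/(-25064 + Y) = (13334 + 196)/(-25064 - 13/5) = 13530/(-125333/5) = 13530*(-5/125333) = -67650/125333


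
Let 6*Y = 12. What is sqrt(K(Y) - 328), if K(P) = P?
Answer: I*sqrt(326) ≈ 18.055*I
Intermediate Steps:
Y = 2 (Y = (1/6)*12 = 2)
sqrt(K(Y) - 328) = sqrt(2 - 328) = sqrt(-326) = I*sqrt(326)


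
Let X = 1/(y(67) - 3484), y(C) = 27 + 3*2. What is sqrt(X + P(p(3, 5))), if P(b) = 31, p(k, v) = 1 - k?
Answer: 2*sqrt(92296995)/3451 ≈ 5.5677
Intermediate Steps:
y(C) = 33 (y(C) = 27 + 6 = 33)
X = -1/3451 (X = 1/(33 - 3484) = 1/(-3451) = -1/3451 ≈ -0.00028977)
sqrt(X + P(p(3, 5))) = sqrt(-1/3451 + 31) = sqrt(106980/3451) = 2*sqrt(92296995)/3451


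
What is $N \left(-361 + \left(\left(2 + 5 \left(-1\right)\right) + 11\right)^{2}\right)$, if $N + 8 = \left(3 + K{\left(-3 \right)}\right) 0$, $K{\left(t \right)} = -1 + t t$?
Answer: $2376$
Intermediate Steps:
$K{\left(t \right)} = -1 + t^{2}$
$N = -8$ ($N = -8 + \left(3 - \left(1 - \left(-3\right)^{2}\right)\right) 0 = -8 + \left(3 + \left(-1 + 9\right)\right) 0 = -8 + \left(3 + 8\right) 0 = -8 + 11 \cdot 0 = -8 + 0 = -8$)
$N \left(-361 + \left(\left(2 + 5 \left(-1\right)\right) + 11\right)^{2}\right) = - 8 \left(-361 + \left(\left(2 + 5 \left(-1\right)\right) + 11\right)^{2}\right) = - 8 \left(-361 + \left(\left(2 - 5\right) + 11\right)^{2}\right) = - 8 \left(-361 + \left(-3 + 11\right)^{2}\right) = - 8 \left(-361 + 8^{2}\right) = - 8 \left(-361 + 64\right) = \left(-8\right) \left(-297\right) = 2376$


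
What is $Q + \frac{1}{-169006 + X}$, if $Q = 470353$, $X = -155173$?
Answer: $\frac{152478565186}{324179} \approx 4.7035 \cdot 10^{5}$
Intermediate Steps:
$Q + \frac{1}{-169006 + X} = 470353 + \frac{1}{-169006 - 155173} = 470353 + \frac{1}{-324179} = 470353 - \frac{1}{324179} = \frac{152478565186}{324179}$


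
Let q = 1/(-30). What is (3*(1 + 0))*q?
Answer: -1/10 ≈ -0.10000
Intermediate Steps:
q = -1/30 ≈ -0.033333
(3*(1 + 0))*q = (3*(1 + 0))*(-1/30) = (3*1)*(-1/30) = 3*(-1/30) = -1/10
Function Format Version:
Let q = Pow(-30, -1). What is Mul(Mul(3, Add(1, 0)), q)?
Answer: Rational(-1, 10) ≈ -0.10000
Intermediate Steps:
q = Rational(-1, 30) ≈ -0.033333
Mul(Mul(3, Add(1, 0)), q) = Mul(Mul(3, Add(1, 0)), Rational(-1, 30)) = Mul(Mul(3, 1), Rational(-1, 30)) = Mul(3, Rational(-1, 30)) = Rational(-1, 10)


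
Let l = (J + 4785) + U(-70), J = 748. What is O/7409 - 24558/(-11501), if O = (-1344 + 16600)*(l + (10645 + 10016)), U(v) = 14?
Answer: 148342520370/2748739 ≈ 53968.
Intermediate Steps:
l = 5547 (l = (748 + 4785) + 14 = 5533 + 14 = 5547)
O = 399829248 (O = (-1344 + 16600)*(5547 + (10645 + 10016)) = 15256*(5547 + 20661) = 15256*26208 = 399829248)
O/7409 - 24558/(-11501) = 399829248/7409 - 24558/(-11501) = 399829248*(1/7409) - 24558*(-1/11501) = 399829248/7409 + 24558/11501 = 148342520370/2748739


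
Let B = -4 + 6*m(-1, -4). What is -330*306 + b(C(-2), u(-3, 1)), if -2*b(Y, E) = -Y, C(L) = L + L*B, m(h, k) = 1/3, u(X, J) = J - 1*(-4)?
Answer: -100979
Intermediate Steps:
u(X, J) = 4 + J (u(X, J) = J + 4 = 4 + J)
m(h, k) = 1/3
B = -2 (B = -4 + 6*(1/3) = -4 + 2 = -2)
C(L) = -L (C(L) = L + L*(-2) = L - 2*L = -L)
b(Y, E) = Y/2 (b(Y, E) = -(-1)*Y/2 = Y/2)
-330*306 + b(C(-2), u(-3, 1)) = -330*306 + (-1*(-2))/2 = -100980 + (1/2)*2 = -100980 + 1 = -100979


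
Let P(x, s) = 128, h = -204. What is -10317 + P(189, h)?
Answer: -10189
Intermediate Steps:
-10317 + P(189, h) = -10317 + 128 = -10189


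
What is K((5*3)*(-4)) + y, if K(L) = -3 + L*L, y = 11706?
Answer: 15303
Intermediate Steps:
K(L) = -3 + L²
K((5*3)*(-4)) + y = (-3 + ((5*3)*(-4))²) + 11706 = (-3 + (15*(-4))²) + 11706 = (-3 + (-60)²) + 11706 = (-3 + 3600) + 11706 = 3597 + 11706 = 15303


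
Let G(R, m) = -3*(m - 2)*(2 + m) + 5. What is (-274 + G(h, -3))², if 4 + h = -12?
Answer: 80656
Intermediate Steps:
h = -16 (h = -4 - 12 = -16)
G(R, m) = 5 - 3*(-2 + m)*(2 + m) (G(R, m) = -3*(-2 + m)*(2 + m) + 5 = 5 - 3*(-2 + m)*(2 + m))
(-274 + G(h, -3))² = (-274 + (17 - 3*(-3)²))² = (-274 + (17 - 3*9))² = (-274 + (17 - 27))² = (-274 - 10)² = (-284)² = 80656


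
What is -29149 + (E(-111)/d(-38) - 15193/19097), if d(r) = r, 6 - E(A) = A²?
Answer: -20918418993/725686 ≈ -28826.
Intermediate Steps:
E(A) = 6 - A²
-29149 + (E(-111)/d(-38) - 15193/19097) = -29149 + ((6 - 1*(-111)²)/(-38) - 15193/19097) = -29149 + ((6 - 1*12321)*(-1/38) - 15193*1/19097) = -29149 + ((6 - 12321)*(-1/38) - 15193/19097) = -29149 + (-12315*(-1/38) - 15193/19097) = -29149 + (12315/38 - 15193/19097) = -29149 + 234602221/725686 = -20918418993/725686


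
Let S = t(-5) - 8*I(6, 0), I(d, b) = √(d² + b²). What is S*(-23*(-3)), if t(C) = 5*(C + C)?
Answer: -6762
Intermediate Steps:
I(d, b) = √(b² + d²)
t(C) = 10*C (t(C) = 5*(2*C) = 10*C)
S = -98 (S = 10*(-5) - 8*√(0² + 6²) = -50 - 8*√(0 + 36) = -50 - 8*√36 = -50 - 8*6 = -50 - 48 = -98)
S*(-23*(-3)) = -(-2254)*(-3) = -98*69 = -6762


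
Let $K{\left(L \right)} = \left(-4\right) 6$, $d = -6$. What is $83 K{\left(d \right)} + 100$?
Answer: $-1892$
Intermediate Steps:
$K{\left(L \right)} = -24$
$83 K{\left(d \right)} + 100 = 83 \left(-24\right) + 100 = -1992 + 100 = -1892$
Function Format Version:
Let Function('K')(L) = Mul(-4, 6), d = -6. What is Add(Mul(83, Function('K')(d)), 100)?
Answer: -1892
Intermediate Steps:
Function('K')(L) = -24
Add(Mul(83, Function('K')(d)), 100) = Add(Mul(83, -24), 100) = Add(-1992, 100) = -1892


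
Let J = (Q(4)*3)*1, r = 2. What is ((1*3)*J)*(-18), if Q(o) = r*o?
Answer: -1296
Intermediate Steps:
Q(o) = 2*o
J = 24 (J = ((2*4)*3)*1 = (8*3)*1 = 24*1 = 24)
((1*3)*J)*(-18) = ((1*3)*24)*(-18) = (3*24)*(-18) = 72*(-18) = -1296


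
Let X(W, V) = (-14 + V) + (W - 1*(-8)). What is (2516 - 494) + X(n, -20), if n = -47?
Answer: 1949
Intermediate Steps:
X(W, V) = -6 + V + W (X(W, V) = (-14 + V) + (W + 8) = (-14 + V) + (8 + W) = -6 + V + W)
(2516 - 494) + X(n, -20) = (2516 - 494) + (-6 - 20 - 47) = 2022 - 73 = 1949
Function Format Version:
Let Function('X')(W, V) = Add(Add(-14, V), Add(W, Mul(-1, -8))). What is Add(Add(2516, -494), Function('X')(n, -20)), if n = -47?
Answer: 1949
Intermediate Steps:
Function('X')(W, V) = Add(-6, V, W) (Function('X')(W, V) = Add(Add(-14, V), Add(W, 8)) = Add(Add(-14, V), Add(8, W)) = Add(-6, V, W))
Add(Add(2516, -494), Function('X')(n, -20)) = Add(Add(2516, -494), Add(-6, -20, -47)) = Add(2022, -73) = 1949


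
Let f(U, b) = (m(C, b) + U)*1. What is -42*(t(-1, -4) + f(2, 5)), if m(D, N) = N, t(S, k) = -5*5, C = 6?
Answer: 756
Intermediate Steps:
t(S, k) = -25
f(U, b) = U + b (f(U, b) = (b + U)*1 = (U + b)*1 = U + b)
-42*(t(-1, -4) + f(2, 5)) = -42*(-25 + (2 + 5)) = -42*(-25 + 7) = -42*(-18) = 756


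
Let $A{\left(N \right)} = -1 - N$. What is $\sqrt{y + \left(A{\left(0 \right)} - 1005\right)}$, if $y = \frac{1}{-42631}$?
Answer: $\frac{i \sqrt{1828306616597}}{42631} \approx 31.717 i$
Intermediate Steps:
$y = - \frac{1}{42631} \approx -2.3457 \cdot 10^{-5}$
$\sqrt{y + \left(A{\left(0 \right)} - 1005\right)} = \sqrt{- \frac{1}{42631} - 1006} = \sqrt{- \frac{42886787}{42631}} = \frac{i \sqrt{1828306616597}}{42631}$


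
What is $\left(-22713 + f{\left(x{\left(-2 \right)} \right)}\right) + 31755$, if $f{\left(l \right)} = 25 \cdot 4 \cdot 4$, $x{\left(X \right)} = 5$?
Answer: $9442$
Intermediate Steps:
$f{\left(l \right)} = 400$ ($f{\left(l \right)} = 25 \cdot 16 = 400$)
$\left(-22713 + f{\left(x{\left(-2 \right)} \right)}\right) + 31755 = \left(-22713 + 400\right) + 31755 = -22313 + 31755 = 9442$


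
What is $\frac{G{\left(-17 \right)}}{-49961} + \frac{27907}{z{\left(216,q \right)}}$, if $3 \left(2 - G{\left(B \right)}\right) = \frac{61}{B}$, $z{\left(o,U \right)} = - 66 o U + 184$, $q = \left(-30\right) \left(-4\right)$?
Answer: $- \frac{71386160345}{4358464543896} \approx -0.016379$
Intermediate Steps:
$q = 120$
$z{\left(o,U \right)} = 184 - 66 U o$ ($z{\left(o,U \right)} = - 66 U o + 184 = 184 - 66 U o$)
$G{\left(B \right)} = 2 - \frac{61}{3 B}$ ($G{\left(B \right)} = 2 - \frac{61 \frac{1}{B}}{3} = 2 - \frac{61}{3 B}$)
$\frac{G{\left(-17 \right)}}{-49961} + \frac{27907}{z{\left(216,q \right)}} = \frac{2 - \frac{61}{3 \left(-17\right)}}{-49961} + \frac{27907}{184 - 7920 \cdot 216} = \left(2 - - \frac{61}{51}\right) \left(- \frac{1}{49961}\right) + \frac{27907}{184 - 1710720} = \left(2 + \frac{61}{51}\right) \left(- \frac{1}{49961}\right) + \frac{27907}{-1710536} = \frac{163}{51} \left(- \frac{1}{49961}\right) + 27907 \left(- \frac{1}{1710536}\right) = - \frac{163}{2548011} - \frac{27907}{1710536} = - \frac{71386160345}{4358464543896}$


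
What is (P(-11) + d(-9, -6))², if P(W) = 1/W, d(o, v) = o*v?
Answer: 351649/121 ≈ 2906.2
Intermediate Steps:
(P(-11) + d(-9, -6))² = (1/(-11) - 9*(-6))² = (-1/11 + 54)² = (593/11)² = 351649/121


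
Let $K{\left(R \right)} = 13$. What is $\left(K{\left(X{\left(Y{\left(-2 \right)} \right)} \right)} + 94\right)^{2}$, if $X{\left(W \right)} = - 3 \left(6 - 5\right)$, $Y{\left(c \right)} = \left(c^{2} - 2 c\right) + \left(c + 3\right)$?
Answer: $11449$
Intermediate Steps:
$Y{\left(c \right)} = 3 + c^{2} - c$ ($Y{\left(c \right)} = \left(c^{2} - 2 c\right) + \left(3 + c\right) = 3 + c^{2} - c$)
$X{\left(W \right)} = -3$ ($X{\left(W \right)} = \left(-3\right) 1 = -3$)
$\left(K{\left(X{\left(Y{\left(-2 \right)} \right)} \right)} + 94\right)^{2} = \left(13 + 94\right)^{2} = 107^{2} = 11449$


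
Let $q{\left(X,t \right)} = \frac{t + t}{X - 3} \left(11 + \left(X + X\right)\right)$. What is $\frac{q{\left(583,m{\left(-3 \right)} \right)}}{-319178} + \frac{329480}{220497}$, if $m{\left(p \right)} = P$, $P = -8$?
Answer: $\frac{7624819689338}{5102389881285} \approx 1.4944$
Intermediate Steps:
$m{\left(p \right)} = -8$
$q{\left(X,t \right)} = \frac{2 t \left(11 + 2 X\right)}{-3 + X}$ ($q{\left(X,t \right)} = \frac{2 t}{-3 + X} \left(11 + 2 X\right) = \frac{2 t \left(11 + 2 X\right)}{-3 + X}$)
$\frac{q{\left(583,m{\left(-3 \right)} \right)}}{-319178} + \frac{329480}{220497} = \frac{2 \left(-8\right) \frac{1}{-3 + 583} \left(11 + 2 \cdot 583\right)}{-319178} + \frac{329480}{220497} = 2 \left(-8\right) \frac{1}{580} \left(11 + 1166\right) \left(- \frac{1}{319178}\right) + 329480 \cdot \frac{1}{220497} = 2 \left(-8\right) \frac{1}{580} \cdot 1177 \left(- \frac{1}{319178}\right) + \frac{329480}{220497} = \left(- \frac{4708}{145}\right) \left(- \frac{1}{319178}\right) + \frac{329480}{220497} = \frac{2354}{23140405} + \frac{329480}{220497} = \frac{7624819689338}{5102389881285}$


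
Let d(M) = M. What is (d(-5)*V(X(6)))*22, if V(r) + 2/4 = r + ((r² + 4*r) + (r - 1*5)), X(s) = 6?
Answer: -7315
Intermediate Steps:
V(r) = -11/2 + r² + 6*r (V(r) = -½ + (r + ((r² + 4*r) + (r - 1*5))) = -½ + (r + ((r² + 4*r) + (r - 5))) = -½ + (r + ((r² + 4*r) + (-5 + r))) = -½ + (r + (-5 + r² + 5*r)) = -½ + (-5 + r² + 6*r) = -11/2 + r² + 6*r)
(d(-5)*V(X(6)))*22 = -5*(-11/2 + 6² + 6*6)*22 = -5*(-11/2 + 36 + 36)*22 = -5*133/2*22 = -665/2*22 = -7315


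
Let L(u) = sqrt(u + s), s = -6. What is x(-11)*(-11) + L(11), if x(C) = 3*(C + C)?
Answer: 726 + sqrt(5) ≈ 728.24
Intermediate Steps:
x(C) = 6*C (x(C) = 3*(2*C) = 6*C)
L(u) = sqrt(-6 + u) (L(u) = sqrt(u - 6) = sqrt(-6 + u))
x(-11)*(-11) + L(11) = (6*(-11))*(-11) + sqrt(-6 + 11) = -66*(-11) + sqrt(5) = 726 + sqrt(5)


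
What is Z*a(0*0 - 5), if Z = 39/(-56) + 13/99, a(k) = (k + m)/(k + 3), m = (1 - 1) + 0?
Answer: -15665/11088 ≈ -1.4128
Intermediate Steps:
m = 0 (m = 0 + 0 = 0)
a(k) = k/(3 + k) (a(k) = (k + 0)/(k + 3) = k/(3 + k))
Z = -3133/5544 (Z = 39*(-1/56) + 13*(1/99) = -39/56 + 13/99 = -3133/5544 ≈ -0.56511)
Z*a(0*0 - 5) = -3133*(0*0 - 5)/(5544*(3 + (0*0 - 5))) = -3133*(0 - 5)/(5544*(3 + (0 - 5))) = -(-15665)/(5544*(3 - 5)) = -(-15665)/(5544*(-2)) = -(-15665)*(-1)/(5544*2) = -3133/5544*5/2 = -15665/11088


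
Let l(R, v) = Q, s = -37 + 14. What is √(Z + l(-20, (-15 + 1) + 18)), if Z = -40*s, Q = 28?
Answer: 2*√237 ≈ 30.790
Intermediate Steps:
s = -23
l(R, v) = 28
Z = 920 (Z = -40*(-23) = 920)
√(Z + l(-20, (-15 + 1) + 18)) = √(920 + 28) = √948 = 2*√237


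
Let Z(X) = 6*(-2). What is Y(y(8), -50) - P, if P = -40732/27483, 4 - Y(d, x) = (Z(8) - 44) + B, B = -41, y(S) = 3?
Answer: 2816515/27483 ≈ 102.48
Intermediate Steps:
Z(X) = -12
Y(d, x) = 101 (Y(d, x) = 4 - ((-12 - 44) - 41) = 4 - (-56 - 41) = 4 - 1*(-97) = 4 + 97 = 101)
P = -40732/27483 (P = -40732*1/27483 = -40732/27483 ≈ -1.4821)
Y(y(8), -50) - P = 101 - 1*(-40732/27483) = 101 + 40732/27483 = 2816515/27483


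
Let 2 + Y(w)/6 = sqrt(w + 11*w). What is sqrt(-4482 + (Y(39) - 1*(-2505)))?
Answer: 3*sqrt(-221 + 4*sqrt(13)) ≈ 43.118*I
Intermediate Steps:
Y(w) = -12 + 12*sqrt(3)*sqrt(w) (Y(w) = -12 + 6*sqrt(w + 11*w) = -12 + 6*sqrt(12*w) = -12 + 6*(2*sqrt(3)*sqrt(w)) = -12 + 12*sqrt(3)*sqrt(w))
sqrt(-4482 + (Y(39) - 1*(-2505))) = sqrt(-4482 + ((-12 + 12*sqrt(3)*sqrt(39)) - 1*(-2505))) = sqrt(-4482 + ((-12 + 36*sqrt(13)) + 2505)) = sqrt(-4482 + (2493 + 36*sqrt(13))) = sqrt(-1989 + 36*sqrt(13))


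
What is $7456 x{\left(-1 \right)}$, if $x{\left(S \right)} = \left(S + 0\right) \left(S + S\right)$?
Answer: $14912$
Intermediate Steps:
$x{\left(S \right)} = 2 S^{2}$ ($x{\left(S \right)} = S 2 S = 2 S^{2}$)
$7456 x{\left(-1 \right)} = 7456 \cdot 2 \left(-1\right)^{2} = 7456 \cdot 2 \cdot 1 = 7456 \cdot 2 = 14912$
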